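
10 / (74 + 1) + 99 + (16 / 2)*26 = 4607 / 15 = 307.13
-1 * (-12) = 12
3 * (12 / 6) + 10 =16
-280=-280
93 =93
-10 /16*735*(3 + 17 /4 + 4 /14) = -110775 /32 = -3461.72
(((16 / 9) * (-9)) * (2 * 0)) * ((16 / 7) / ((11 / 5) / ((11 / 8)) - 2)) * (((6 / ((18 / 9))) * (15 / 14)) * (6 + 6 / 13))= 0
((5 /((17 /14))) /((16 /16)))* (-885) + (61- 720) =-73153 /17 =-4303.12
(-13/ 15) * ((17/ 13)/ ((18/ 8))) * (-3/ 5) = 68/ 225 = 0.30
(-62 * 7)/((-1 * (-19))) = -434/19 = -22.84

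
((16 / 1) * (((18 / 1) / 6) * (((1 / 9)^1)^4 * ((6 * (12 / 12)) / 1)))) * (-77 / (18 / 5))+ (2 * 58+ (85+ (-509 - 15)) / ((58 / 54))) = -293.66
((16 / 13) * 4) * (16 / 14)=5.63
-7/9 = -0.78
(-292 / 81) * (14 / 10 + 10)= -5548 / 135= -41.10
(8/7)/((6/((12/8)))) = 2/7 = 0.29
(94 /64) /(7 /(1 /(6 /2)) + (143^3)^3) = 47 /800155353944841528448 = 0.00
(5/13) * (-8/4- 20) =-110/13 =-8.46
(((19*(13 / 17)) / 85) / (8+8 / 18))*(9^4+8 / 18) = 132.82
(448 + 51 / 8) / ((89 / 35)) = 127225 / 712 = 178.69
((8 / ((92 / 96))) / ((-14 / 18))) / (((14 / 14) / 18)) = -31104 / 161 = -193.19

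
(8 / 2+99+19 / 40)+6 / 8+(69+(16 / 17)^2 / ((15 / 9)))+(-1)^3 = 172.76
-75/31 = -2.42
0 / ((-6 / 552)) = 0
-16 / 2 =-8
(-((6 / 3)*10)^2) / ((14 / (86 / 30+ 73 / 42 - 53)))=203260 / 147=1382.72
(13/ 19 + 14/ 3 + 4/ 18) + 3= 1466/ 171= 8.57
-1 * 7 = -7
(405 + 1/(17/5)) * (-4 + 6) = 13780/17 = 810.59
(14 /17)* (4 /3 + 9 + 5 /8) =1841 /204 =9.02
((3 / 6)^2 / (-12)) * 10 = -5 / 24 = -0.21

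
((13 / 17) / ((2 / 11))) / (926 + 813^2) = 11 / 1731110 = 0.00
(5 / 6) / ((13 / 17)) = 85 / 78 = 1.09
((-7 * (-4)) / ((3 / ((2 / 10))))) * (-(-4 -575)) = 5404 / 5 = 1080.80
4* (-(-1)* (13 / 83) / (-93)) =-52 / 7719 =-0.01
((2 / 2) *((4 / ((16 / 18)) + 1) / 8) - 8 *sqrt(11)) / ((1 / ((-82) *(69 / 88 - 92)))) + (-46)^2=464531 / 64 - 658214 *sqrt(11) / 11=-191200.69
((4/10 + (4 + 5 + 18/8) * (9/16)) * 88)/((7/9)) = 213147/280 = 761.24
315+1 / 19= 5986 / 19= 315.05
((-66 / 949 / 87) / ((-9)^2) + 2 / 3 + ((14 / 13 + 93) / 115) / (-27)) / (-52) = -163135607 / 13330621980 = -0.01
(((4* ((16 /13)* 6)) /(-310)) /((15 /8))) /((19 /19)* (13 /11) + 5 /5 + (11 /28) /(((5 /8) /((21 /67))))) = -0.02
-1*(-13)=13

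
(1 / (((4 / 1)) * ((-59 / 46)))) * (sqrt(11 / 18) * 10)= -115 * sqrt(22) / 354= -1.52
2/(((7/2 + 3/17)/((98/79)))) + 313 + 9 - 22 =2969164/9875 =300.67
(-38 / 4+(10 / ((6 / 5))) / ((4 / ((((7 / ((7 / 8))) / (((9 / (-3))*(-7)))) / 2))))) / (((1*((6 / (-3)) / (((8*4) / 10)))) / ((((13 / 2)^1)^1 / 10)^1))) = 14911 / 1575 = 9.47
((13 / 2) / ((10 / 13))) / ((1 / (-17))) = -2873 / 20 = -143.65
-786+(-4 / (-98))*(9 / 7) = -269580 / 343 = -785.95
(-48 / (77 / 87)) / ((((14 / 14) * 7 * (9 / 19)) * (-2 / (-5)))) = -40.89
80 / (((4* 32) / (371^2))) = 688205 / 8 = 86025.62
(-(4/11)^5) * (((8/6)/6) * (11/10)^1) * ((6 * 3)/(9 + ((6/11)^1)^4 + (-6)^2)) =-2048/3300705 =-0.00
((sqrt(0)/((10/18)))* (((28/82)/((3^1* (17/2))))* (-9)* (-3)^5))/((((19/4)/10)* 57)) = 0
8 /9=0.89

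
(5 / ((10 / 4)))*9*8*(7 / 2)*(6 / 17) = 3024 / 17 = 177.88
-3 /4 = -0.75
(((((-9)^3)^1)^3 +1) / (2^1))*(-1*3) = 581130732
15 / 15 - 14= -13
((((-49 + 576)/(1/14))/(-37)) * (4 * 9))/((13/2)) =-1104.40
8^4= 4096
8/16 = 1/2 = 0.50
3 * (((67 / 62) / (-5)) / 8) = -201 / 2480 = -0.08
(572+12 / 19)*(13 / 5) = 1488.84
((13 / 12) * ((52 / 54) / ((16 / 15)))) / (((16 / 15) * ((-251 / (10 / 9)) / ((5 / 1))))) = -105625 / 5204736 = -0.02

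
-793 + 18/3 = -787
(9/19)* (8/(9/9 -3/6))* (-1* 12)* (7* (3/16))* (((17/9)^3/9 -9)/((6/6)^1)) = 1515808/1539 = 984.93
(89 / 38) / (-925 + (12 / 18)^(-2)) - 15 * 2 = -2104048 / 70129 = -30.00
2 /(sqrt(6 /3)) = 1.41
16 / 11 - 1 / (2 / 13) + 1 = -89 / 22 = -4.05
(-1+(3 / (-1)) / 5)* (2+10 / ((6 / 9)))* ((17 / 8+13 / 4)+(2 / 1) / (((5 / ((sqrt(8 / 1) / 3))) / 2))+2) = -221.12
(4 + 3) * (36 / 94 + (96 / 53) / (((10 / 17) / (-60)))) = -1290.60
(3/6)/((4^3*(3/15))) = 5/128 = 0.04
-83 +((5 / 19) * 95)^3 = 15542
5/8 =0.62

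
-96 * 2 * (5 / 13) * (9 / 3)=-2880 / 13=-221.54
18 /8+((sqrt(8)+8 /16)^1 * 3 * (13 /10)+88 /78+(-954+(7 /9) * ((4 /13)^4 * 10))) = -1219186081 /1285245+39 * sqrt(2) /5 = -937.57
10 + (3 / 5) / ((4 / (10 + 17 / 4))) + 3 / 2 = 1091 / 80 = 13.64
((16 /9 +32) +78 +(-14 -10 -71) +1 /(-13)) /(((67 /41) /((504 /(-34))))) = -2243192 /14807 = -151.50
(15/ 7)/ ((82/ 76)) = 570/ 287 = 1.99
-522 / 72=-29 / 4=-7.25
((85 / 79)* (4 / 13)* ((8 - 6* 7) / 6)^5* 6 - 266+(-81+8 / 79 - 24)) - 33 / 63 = -6974802010 / 582309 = -11977.84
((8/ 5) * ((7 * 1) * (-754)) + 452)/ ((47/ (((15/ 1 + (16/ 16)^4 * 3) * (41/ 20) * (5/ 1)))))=-7373358/ 235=-31375.99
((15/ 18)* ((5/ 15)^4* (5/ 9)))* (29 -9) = 250/ 2187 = 0.11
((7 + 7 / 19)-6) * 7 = 182 / 19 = 9.58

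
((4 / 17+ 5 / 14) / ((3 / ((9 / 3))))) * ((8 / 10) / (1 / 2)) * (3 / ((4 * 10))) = 423 / 5950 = 0.07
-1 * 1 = -1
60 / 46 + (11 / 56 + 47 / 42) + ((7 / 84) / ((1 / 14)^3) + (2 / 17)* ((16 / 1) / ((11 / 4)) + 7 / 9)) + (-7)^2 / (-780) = 32688929177 / 140900760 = 232.00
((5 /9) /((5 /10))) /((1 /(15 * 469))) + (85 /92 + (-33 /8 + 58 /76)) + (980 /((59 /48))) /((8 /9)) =8711.18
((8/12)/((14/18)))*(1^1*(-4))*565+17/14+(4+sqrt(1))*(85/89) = -2406217/1246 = -1931.15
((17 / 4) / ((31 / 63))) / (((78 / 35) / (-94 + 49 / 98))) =-2336565 / 6448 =-362.37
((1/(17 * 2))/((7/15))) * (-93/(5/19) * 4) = -10602/119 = -89.09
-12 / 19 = -0.63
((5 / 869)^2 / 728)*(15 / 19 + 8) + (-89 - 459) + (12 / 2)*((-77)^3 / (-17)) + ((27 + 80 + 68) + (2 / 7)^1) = 4077971369184209 / 25367368312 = 160756.58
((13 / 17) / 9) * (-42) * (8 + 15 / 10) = -1729 / 51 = -33.90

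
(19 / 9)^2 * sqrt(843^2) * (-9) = -101441 / 3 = -33813.67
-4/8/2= -1/4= -0.25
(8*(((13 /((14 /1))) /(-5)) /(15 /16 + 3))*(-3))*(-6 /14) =-832 /1715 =-0.49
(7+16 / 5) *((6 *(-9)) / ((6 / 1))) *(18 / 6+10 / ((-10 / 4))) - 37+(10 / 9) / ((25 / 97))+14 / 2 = 595 / 9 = 66.11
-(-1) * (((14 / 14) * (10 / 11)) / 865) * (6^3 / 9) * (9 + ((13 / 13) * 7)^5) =807168 / 1903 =424.16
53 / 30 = 1.77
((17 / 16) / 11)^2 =289 / 30976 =0.01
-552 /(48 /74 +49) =-20424 /1837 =-11.12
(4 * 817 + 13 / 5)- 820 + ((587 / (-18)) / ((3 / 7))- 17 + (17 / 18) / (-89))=2357.50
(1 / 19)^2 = 0.00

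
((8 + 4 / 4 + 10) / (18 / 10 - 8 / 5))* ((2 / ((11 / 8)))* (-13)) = -19760 / 11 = -1796.36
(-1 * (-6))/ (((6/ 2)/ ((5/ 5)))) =2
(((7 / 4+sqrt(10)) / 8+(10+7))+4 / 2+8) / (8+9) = sqrt(10) / 136+871 / 544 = 1.62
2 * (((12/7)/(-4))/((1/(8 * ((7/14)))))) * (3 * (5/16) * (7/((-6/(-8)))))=-30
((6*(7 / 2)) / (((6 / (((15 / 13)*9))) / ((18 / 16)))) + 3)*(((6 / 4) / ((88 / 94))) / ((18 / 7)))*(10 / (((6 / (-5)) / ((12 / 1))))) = -25028675 / 9152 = -2734.78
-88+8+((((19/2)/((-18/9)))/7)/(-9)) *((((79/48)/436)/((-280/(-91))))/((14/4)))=-59067167687/738339840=-80.00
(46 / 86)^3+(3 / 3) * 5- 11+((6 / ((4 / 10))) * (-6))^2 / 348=40185850 / 2305703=17.43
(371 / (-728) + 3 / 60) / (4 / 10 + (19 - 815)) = 239 / 413712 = 0.00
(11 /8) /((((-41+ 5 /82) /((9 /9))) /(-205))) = 92455 /13428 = 6.89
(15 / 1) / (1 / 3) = 45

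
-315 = -315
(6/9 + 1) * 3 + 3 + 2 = 10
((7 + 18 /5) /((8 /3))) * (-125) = -3975 /8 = -496.88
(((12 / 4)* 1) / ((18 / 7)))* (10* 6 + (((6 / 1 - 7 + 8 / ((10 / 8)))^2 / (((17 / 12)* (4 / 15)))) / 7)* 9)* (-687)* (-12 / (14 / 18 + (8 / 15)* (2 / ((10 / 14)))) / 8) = 2929165335 / 34748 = 84297.38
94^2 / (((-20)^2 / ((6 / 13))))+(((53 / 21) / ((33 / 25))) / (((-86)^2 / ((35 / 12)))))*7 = 29128967323 / 2855595600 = 10.20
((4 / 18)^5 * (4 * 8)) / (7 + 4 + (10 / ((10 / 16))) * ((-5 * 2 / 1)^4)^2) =1024 / 94478400649539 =0.00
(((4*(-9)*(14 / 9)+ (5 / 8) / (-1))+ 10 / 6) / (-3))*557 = 734683 / 72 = 10203.93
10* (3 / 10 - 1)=-7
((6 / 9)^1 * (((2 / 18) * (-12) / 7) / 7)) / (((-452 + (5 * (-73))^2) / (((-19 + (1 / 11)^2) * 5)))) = 30640 / 2361633351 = 0.00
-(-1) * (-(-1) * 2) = 2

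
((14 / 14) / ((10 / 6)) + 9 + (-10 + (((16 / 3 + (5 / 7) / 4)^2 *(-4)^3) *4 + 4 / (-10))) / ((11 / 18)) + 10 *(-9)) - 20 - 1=-3147107 / 245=-12845.33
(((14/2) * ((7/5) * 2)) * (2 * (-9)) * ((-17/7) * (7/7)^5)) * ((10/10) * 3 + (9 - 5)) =29988/5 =5997.60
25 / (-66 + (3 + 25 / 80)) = -400 / 1003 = -0.40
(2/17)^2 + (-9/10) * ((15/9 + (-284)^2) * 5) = -209790583/578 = -362959.49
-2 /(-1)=2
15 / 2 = 7.50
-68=-68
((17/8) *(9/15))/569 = 51/22760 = 0.00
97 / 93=1.04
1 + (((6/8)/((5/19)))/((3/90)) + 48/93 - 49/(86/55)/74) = 17083345/197284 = 86.59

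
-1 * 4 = -4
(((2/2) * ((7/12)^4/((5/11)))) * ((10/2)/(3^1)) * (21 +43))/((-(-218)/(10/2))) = 132055/211896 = 0.62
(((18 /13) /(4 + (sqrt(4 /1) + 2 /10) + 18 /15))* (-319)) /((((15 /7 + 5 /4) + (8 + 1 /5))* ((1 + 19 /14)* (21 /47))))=-3816400 /780663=-4.89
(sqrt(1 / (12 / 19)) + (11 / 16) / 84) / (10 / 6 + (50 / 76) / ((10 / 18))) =209 / 72800 + 19 * sqrt(57) / 325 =0.44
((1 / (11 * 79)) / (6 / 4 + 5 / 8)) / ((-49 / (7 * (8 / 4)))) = -16 / 103411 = -0.00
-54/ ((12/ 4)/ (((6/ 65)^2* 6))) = -3888/ 4225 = -0.92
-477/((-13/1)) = 477/13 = 36.69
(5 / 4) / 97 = 5 / 388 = 0.01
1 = 1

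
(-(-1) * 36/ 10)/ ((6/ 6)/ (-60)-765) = -216/ 45901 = -0.00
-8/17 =-0.47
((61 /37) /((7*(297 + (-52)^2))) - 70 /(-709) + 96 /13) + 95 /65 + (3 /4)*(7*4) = 214525600755 /7163996203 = 29.94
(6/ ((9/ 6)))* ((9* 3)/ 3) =36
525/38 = 13.82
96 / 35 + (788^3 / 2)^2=2094909942599183456 / 35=59854569788548098.74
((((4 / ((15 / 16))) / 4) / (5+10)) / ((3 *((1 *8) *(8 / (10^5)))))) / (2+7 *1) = 1000 / 243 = 4.12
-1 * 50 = -50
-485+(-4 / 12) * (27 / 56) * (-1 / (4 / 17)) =-484.32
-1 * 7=-7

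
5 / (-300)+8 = 479 / 60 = 7.98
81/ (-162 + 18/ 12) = -54/ 107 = -0.50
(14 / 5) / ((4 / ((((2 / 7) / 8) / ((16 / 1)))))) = 1 / 640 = 0.00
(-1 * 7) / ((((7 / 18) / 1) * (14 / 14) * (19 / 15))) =-270 / 19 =-14.21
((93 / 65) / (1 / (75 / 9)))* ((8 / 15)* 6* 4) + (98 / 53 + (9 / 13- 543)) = -267224 / 689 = -387.84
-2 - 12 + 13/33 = -449/33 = -13.61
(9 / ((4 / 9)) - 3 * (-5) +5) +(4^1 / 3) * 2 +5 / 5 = 527 / 12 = 43.92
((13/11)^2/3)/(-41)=-169/14883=-0.01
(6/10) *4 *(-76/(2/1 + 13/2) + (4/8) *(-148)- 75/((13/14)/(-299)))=981936/17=57760.94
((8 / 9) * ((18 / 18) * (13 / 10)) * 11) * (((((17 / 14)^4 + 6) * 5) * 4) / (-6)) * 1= -44904431 / 129654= -346.34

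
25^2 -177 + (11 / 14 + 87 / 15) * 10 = 3597 / 7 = 513.86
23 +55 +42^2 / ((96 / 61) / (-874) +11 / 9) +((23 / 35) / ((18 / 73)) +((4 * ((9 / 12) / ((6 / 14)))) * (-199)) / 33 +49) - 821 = 288880689473 / 405813870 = 711.86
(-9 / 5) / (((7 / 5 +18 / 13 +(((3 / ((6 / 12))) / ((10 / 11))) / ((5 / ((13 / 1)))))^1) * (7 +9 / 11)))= -6435 / 557452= -0.01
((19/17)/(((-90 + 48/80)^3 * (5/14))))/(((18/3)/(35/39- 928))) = 120222025/177646785147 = 0.00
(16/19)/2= 8/19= 0.42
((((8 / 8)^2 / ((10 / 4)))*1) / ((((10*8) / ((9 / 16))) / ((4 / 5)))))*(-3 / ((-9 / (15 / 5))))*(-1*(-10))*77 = 693 / 400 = 1.73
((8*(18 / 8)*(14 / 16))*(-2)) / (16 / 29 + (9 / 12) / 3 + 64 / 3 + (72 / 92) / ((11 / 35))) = -2773386 / 2168099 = -1.28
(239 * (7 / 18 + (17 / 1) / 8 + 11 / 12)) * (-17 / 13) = -77197 / 72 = -1072.18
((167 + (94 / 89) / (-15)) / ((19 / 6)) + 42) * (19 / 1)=800812 / 445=1799.58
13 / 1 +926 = 939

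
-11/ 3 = -3.67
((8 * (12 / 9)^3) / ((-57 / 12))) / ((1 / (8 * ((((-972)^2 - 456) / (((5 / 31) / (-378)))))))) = 6714791559168 / 95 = 70682016412.29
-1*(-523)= 523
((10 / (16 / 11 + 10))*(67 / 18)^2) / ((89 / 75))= 6172375 / 605556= 10.19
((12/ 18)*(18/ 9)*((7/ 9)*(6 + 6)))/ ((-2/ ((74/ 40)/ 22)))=-259/ 495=-0.52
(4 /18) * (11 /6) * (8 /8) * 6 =2.44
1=1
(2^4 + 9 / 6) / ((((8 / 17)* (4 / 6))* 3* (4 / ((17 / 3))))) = 10115 / 384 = 26.34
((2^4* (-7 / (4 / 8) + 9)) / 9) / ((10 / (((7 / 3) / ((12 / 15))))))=-70 / 27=-2.59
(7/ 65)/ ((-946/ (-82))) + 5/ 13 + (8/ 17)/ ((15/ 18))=501056/ 522665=0.96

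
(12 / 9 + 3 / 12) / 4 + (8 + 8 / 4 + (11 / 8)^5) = 1505105 / 98304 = 15.31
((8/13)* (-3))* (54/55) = -1296/715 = -1.81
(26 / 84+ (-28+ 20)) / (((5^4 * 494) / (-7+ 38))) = -527 / 682500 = -0.00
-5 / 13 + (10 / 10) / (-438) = -2203 / 5694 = -0.39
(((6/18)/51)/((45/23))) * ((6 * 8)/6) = 0.03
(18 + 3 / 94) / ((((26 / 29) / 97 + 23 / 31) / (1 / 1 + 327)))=1616045996 / 205249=7873.59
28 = 28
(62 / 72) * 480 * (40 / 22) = 24800 / 33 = 751.52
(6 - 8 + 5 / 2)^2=1 / 4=0.25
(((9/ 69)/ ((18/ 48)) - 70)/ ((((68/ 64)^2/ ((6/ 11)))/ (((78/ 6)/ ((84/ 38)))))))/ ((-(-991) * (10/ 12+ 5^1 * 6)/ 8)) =-4862287872/ 93834336365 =-0.05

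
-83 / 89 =-0.93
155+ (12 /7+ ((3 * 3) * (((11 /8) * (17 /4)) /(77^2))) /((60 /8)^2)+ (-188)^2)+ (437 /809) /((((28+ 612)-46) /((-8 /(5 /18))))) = 9288066368099 /261630600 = 35500.69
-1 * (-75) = 75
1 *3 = 3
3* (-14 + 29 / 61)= -2475 / 61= -40.57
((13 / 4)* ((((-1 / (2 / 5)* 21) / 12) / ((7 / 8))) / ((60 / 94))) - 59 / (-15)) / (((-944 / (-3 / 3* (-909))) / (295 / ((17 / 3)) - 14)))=506373903 / 641920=788.84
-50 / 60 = -5 / 6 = -0.83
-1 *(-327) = 327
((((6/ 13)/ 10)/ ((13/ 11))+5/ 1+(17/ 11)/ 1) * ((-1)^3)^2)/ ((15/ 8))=163208/ 46475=3.51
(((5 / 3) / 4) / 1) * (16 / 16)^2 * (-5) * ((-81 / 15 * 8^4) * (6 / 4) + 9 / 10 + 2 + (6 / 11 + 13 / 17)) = 310171195 / 4488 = 69111.23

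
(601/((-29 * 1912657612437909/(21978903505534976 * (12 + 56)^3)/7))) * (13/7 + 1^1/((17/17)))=-16907930888737946337280/11289857675697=-1497621261.00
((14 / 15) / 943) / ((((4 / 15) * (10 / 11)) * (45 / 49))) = 3773 / 848700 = 0.00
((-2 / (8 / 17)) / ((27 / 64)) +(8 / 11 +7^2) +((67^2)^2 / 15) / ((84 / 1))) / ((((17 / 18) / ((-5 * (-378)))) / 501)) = 176815335321 / 11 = 16074121392.82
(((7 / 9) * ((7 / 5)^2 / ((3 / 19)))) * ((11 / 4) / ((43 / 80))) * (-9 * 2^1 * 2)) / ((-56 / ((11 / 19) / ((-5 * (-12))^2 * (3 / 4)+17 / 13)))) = 154154 / 22650465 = 0.01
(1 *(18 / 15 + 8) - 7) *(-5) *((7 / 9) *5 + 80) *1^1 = -922.78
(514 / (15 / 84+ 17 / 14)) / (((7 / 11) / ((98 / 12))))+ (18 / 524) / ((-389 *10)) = 564719483507 / 119244060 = 4735.83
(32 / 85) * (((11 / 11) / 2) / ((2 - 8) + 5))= -16 / 85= -0.19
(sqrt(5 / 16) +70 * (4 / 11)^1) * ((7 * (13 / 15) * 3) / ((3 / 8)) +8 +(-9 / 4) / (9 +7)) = 54137 * sqrt(5) / 3840 +378959 / 264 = 1466.98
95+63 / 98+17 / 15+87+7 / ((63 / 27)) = 39223 / 210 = 186.78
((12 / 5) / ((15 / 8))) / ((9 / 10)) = 1.42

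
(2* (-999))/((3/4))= -2664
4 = 4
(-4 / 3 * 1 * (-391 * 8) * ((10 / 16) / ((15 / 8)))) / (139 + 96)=12512 / 2115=5.92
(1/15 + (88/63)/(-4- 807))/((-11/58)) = -962278/2810115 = -0.34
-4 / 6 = -2 / 3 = -0.67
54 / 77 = 0.70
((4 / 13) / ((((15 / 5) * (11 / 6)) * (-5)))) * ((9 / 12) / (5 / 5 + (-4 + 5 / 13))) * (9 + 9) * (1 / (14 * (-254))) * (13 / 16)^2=-4563 / 425582080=-0.00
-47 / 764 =-0.06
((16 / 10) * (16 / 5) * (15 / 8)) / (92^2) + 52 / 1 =137543 / 2645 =52.00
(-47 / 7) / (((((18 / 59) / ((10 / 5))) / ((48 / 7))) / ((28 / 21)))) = -177472 / 441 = -402.43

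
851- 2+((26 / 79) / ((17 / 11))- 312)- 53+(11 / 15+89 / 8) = 79946849 / 161160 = 496.07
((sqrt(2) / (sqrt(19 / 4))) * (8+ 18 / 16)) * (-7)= -511 * sqrt(38) / 76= -41.45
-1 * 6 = -6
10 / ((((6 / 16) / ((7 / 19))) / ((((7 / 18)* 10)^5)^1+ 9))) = 29709856960 / 3365793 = 8827.00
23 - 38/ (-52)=23.73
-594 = -594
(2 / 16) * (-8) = -1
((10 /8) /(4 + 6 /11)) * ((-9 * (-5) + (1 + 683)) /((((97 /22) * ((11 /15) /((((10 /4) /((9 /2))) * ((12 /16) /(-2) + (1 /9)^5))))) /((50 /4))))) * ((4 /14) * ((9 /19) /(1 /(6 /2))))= -243566125 /3715488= -65.55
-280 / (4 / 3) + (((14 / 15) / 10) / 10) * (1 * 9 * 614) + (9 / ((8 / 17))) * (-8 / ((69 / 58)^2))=-17624287 / 66125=-266.53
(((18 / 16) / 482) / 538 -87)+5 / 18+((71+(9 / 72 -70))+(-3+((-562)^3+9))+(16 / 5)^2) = -82853514549151763 / 466768800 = -177504397.36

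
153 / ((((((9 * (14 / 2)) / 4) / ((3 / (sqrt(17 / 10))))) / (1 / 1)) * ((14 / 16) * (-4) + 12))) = 24 * sqrt(170) / 119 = 2.63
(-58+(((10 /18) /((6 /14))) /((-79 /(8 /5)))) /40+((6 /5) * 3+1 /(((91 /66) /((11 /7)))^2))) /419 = -229799010187 /1813233555315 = -0.13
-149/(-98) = 149/98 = 1.52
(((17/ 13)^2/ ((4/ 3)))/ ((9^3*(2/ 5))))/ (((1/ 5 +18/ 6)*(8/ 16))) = 7225/ 2628288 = 0.00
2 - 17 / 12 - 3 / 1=-29 / 12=-2.42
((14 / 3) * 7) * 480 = 15680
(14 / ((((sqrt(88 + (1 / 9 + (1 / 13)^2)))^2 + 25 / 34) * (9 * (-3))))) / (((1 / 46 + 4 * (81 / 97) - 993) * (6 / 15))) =179470564 / 12174023004231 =0.00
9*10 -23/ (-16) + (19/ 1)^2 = 7239/ 16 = 452.44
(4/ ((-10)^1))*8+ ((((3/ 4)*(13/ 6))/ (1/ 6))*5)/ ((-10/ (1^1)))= -8.08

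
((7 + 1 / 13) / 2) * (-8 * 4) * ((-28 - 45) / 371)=107456 / 4823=22.28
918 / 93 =306 / 31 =9.87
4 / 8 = 1 / 2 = 0.50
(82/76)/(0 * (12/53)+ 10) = 41/380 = 0.11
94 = 94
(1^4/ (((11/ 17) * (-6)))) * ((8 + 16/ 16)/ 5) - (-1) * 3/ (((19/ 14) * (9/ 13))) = 17113/ 6270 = 2.73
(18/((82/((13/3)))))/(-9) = -13/123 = -0.11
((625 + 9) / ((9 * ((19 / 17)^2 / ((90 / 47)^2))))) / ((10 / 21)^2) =727223994 / 797449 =911.94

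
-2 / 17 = -0.12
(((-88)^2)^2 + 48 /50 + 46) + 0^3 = 1499239574 /25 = 59969582.96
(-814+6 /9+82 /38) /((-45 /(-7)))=-323659 /2565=-126.18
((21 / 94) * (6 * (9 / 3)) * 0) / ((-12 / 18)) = 0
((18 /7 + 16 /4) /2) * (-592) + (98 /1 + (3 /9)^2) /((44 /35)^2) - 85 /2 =-1925.56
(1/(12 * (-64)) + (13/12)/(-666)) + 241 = 61633555/255744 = 241.00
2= 2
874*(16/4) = 3496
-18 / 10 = -9 / 5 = -1.80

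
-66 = -66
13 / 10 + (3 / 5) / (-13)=163 / 130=1.25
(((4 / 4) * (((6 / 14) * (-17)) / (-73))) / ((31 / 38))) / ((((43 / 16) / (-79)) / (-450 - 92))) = 1327700544 / 681163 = 1949.17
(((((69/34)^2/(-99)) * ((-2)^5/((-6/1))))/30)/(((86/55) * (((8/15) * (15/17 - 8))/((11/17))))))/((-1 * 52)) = -2645/170597856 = -0.00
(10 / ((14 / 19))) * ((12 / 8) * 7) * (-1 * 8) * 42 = -47880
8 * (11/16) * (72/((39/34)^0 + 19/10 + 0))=3960/29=136.55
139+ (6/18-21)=355/3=118.33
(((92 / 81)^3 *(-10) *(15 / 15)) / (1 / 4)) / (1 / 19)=-591802880 / 531441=-1113.58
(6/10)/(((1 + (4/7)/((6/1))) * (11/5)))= 63/253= 0.25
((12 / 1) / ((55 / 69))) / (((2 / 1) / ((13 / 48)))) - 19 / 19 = 457 / 440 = 1.04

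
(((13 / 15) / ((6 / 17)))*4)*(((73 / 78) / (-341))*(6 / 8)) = -1241 / 61380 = -0.02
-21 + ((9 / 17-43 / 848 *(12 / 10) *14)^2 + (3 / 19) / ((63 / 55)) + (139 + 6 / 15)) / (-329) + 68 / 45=-2546499290475877 / 127879114885200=-19.91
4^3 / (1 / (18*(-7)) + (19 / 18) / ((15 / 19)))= 7560 / 157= 48.15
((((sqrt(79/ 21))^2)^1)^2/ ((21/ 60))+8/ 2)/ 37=137168/ 114219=1.20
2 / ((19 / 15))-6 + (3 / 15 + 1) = -306 / 95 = -3.22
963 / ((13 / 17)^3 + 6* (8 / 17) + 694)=1577073 / 1141897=1.38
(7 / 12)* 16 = 28 / 3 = 9.33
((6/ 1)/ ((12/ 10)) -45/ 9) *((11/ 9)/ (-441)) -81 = -81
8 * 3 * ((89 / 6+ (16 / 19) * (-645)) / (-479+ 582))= -240916 / 1957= -123.10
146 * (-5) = -730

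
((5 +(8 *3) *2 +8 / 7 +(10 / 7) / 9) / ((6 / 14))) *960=121635.56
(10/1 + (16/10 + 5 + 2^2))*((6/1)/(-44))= -309/110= -2.81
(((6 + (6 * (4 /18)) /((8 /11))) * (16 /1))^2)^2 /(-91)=-19987173376 /7371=-2711595.90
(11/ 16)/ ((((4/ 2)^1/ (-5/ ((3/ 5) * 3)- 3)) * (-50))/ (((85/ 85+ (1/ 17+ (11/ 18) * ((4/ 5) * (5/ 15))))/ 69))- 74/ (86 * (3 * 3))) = 38794041/ 55149651604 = 0.00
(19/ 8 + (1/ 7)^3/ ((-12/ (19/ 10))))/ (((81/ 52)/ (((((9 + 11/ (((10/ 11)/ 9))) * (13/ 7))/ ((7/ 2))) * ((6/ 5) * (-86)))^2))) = 163521688136843712/ 2573571875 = 63538807.57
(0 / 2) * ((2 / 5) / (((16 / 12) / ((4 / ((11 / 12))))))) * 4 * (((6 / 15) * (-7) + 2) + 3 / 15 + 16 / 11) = 0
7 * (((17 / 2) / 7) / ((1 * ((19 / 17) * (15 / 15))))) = 289 / 38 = 7.61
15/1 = 15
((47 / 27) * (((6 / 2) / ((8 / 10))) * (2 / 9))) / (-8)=-235 / 1296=-0.18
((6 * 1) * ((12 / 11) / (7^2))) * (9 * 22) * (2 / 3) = 864 / 49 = 17.63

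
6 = 6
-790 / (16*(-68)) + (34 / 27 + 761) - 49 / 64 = 22390967 / 29376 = 762.22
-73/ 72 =-1.01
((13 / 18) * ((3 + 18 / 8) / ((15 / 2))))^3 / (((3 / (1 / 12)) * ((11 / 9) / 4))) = 753571 / 64152000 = 0.01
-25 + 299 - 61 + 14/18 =1924/9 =213.78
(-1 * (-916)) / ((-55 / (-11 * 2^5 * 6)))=175872 / 5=35174.40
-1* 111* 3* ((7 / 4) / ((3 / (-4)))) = 777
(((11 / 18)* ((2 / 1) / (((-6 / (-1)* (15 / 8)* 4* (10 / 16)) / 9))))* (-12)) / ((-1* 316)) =88 / 5925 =0.01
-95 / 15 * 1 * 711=-4503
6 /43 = 0.14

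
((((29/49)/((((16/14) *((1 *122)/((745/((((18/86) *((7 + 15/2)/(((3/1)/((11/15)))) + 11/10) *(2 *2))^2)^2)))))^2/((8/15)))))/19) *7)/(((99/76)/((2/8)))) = 102883625147837928912109375/8437549179011872008858400456704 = 0.00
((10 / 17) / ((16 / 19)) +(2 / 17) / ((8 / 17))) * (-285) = -36765 / 136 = -270.33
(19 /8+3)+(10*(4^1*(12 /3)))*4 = 5163 /8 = 645.38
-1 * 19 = -19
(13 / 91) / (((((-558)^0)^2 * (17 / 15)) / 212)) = 3180 / 119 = 26.72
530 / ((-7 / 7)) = -530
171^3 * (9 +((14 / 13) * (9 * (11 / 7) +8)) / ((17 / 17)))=2135090097 / 13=164237699.77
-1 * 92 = -92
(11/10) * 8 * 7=308/5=61.60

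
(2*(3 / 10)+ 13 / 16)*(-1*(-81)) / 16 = 9153 / 1280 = 7.15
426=426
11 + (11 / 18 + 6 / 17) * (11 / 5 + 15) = 4220 / 153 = 27.58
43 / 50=0.86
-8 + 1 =-7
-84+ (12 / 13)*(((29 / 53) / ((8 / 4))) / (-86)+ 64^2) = 8425281 / 2279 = 3696.92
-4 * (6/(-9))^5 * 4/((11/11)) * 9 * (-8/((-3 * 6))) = 2048/243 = 8.43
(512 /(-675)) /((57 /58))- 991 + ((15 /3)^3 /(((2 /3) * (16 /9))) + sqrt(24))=-1091216347 /1231200 + 2 * sqrt(6)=-881.40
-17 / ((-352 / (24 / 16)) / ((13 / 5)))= 663 / 3520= 0.19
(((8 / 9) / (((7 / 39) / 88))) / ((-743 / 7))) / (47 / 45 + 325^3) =-17160 / 143470111787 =-0.00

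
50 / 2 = 25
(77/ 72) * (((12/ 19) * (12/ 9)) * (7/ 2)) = 3.15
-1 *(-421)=421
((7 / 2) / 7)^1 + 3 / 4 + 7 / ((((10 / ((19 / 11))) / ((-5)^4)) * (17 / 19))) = 632685 / 748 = 845.84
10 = 10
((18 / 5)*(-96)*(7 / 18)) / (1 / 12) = -8064 / 5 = -1612.80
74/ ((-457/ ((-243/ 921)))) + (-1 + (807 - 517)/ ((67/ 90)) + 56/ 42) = 389.93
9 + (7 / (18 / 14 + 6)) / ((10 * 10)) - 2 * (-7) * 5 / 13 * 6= 2739337 / 66300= 41.32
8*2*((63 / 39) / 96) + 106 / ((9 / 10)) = 27623 / 234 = 118.05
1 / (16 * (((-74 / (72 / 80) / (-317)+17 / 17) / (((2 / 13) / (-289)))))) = -2853 / 107991208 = -0.00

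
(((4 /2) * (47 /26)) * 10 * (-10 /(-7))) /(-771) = -4700 /70161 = -0.07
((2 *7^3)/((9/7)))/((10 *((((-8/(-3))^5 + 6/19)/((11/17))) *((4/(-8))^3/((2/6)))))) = -2580732/3788875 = -0.68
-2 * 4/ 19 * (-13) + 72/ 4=446/ 19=23.47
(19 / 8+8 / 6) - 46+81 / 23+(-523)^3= -78966749585 / 552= -143055705.77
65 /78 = 5 /6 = 0.83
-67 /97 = -0.69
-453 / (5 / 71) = -32163 / 5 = -6432.60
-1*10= -10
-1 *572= -572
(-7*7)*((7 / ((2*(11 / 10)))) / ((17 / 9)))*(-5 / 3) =25725 / 187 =137.57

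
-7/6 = -1.17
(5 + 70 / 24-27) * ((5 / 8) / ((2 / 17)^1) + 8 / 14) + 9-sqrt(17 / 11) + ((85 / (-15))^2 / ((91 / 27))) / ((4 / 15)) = -1180355 / 17472-sqrt(187) / 11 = -68.80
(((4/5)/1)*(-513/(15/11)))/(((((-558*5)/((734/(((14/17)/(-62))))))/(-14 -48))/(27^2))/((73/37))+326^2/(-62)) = 17209305371016/98016247910675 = 0.18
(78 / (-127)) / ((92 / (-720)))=14040 / 2921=4.81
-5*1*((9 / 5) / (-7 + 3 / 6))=18 / 13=1.38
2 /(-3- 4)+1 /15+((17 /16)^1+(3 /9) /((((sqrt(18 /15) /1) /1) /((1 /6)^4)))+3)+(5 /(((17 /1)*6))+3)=sqrt(30) /23328+196849 /28560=6.89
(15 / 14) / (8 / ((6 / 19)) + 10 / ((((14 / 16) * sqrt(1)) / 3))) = 0.02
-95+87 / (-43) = -97.02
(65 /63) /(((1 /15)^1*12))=325 /252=1.29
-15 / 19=-0.79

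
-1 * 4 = -4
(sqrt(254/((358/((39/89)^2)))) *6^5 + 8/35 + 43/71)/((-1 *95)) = -303264 *sqrt(22733)/1513445 - 2073/236075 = -30.22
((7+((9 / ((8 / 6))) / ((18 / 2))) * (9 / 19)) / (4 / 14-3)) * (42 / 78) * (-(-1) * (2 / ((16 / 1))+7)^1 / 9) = -2107 / 1824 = -1.16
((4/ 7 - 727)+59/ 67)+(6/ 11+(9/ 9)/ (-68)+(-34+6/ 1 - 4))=-265570727/ 350812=-757.02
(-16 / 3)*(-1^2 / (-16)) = -0.33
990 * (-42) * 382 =-15883560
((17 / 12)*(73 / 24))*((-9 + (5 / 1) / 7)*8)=-35989 / 126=-285.63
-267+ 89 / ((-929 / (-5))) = -247598 / 929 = -266.52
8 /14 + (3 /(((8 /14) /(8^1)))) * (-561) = -164930 /7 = -23561.43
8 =8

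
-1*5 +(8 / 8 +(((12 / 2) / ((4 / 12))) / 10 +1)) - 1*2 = -16 / 5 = -3.20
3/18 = 1/6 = 0.17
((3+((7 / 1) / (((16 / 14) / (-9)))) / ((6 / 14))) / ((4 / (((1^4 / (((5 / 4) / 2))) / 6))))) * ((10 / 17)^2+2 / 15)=-69613 / 17340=-4.01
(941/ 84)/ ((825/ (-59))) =-55519/ 69300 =-0.80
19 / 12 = 1.58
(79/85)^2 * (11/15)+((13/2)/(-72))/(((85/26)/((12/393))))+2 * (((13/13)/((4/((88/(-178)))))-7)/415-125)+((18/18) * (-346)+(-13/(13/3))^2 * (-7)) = -414295970746943/629244974250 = -658.40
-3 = -3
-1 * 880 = -880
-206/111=-1.86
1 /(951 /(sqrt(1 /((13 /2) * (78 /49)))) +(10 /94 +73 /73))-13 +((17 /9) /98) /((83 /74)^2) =-3073599630337012057 /236709710447619591 +14705313 * sqrt(3) /77915040359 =-12.98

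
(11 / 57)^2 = 121 / 3249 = 0.04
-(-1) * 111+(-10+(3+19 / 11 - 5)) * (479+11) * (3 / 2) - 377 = -85981 / 11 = -7816.45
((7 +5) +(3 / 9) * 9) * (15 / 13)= 225 / 13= 17.31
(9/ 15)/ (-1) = -3/ 5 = -0.60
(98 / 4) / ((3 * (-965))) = -49 / 5790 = -0.01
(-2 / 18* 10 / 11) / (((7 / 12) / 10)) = -400 / 231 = -1.73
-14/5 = -2.80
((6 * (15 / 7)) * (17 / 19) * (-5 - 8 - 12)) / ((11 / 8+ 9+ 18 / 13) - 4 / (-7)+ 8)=-14.15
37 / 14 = 2.64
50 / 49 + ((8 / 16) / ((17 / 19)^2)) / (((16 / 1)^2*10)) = 74001689 / 72504320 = 1.02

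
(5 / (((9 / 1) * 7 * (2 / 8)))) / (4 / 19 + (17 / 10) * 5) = 760 / 20853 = 0.04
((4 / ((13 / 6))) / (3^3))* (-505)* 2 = -8080 / 117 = -69.06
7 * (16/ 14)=8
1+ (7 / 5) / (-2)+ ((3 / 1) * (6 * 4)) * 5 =3603 / 10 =360.30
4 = 4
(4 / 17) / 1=4 / 17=0.24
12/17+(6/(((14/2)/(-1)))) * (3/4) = 15/238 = 0.06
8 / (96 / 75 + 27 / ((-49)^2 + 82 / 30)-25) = -7211200 / 21371083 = -0.34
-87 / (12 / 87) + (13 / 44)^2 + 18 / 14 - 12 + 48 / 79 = -686012843 / 1070608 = -640.77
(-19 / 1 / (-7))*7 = 19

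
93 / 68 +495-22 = 32257 / 68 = 474.37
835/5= 167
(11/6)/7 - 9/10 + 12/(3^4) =-463/945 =-0.49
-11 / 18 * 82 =-451 / 9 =-50.11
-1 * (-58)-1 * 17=41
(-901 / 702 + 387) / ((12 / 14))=1895411 / 4212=450.00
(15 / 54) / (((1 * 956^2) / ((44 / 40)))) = 11 / 32901696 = 0.00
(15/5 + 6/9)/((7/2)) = 22/21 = 1.05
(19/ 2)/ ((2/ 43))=817/ 4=204.25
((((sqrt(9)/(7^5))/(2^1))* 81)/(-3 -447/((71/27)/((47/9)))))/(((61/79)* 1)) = -454329/43223570320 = -0.00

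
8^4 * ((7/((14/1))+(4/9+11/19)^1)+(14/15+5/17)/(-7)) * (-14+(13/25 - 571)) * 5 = -8208919666688/508725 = -16136261.57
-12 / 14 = -6 / 7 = -0.86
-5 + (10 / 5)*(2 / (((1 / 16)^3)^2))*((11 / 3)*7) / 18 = 2583691129 / 27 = 95692264.04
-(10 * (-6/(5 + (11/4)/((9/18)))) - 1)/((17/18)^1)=846/119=7.11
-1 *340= -340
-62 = -62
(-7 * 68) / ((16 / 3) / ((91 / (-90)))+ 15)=-43316 / 885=-48.94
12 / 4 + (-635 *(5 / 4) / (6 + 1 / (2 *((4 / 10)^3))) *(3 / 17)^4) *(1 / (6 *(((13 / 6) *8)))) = 1439477823 / 479911666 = 3.00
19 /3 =6.33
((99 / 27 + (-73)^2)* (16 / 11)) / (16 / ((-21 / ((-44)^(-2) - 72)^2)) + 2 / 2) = -5451094528 / 2774990215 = -1.96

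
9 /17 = 0.53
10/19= 0.53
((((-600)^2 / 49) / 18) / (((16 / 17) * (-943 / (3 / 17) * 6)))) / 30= -125 / 277242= -0.00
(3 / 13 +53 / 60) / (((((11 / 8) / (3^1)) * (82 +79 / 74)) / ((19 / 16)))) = 55537 / 1598220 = 0.03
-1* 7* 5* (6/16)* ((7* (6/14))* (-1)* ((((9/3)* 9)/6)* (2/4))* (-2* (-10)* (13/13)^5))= 14175/8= 1771.88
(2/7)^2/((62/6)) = 12/1519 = 0.01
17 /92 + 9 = 845 /92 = 9.18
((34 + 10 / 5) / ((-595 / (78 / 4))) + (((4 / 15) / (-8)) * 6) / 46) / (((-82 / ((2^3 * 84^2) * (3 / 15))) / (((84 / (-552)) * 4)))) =-914768064 / 9217825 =-99.24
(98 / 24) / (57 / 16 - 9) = -196 / 261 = -0.75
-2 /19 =-0.11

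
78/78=1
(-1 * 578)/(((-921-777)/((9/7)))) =867/1981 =0.44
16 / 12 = 1.33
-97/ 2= -48.50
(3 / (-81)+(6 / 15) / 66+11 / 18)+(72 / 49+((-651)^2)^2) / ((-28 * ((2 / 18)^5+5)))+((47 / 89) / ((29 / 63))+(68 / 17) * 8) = -1991805963313234766747677 / 1552575011830920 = -1282904818.21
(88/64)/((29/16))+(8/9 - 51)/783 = 4895/7047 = 0.69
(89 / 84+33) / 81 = 2861 / 6804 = 0.42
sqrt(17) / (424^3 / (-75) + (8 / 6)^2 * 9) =-75 * sqrt(17) / 76223824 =-0.00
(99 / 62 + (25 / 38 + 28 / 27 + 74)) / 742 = 614585 / 5900013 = 0.10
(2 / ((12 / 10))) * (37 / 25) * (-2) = -74 / 15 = -4.93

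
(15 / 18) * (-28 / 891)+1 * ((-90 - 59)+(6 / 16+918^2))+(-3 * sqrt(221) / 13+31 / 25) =450441444379 / 534600 - 3 * sqrt(221) / 13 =842573.16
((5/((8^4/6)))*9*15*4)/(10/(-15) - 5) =-0.70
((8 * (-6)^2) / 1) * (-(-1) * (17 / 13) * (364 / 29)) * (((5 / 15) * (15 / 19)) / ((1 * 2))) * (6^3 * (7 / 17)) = 30481920 / 551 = 55321.09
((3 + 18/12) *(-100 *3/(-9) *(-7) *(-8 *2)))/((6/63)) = 176400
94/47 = 2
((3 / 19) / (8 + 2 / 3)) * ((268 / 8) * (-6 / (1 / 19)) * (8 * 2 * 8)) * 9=-1041984 / 13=-80152.62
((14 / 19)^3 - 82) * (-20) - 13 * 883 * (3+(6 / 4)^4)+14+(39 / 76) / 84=-34916372059 / 384104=-90903.43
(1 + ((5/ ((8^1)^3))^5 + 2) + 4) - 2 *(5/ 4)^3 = 108851651152949/ 35184372088832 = 3.09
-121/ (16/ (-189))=22869/ 16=1429.31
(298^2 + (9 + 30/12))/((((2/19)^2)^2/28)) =162043346857/8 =20255418357.12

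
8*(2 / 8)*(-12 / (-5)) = 24 / 5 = 4.80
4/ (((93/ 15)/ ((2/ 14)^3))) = 20/ 10633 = 0.00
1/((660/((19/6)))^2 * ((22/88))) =361/3920400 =0.00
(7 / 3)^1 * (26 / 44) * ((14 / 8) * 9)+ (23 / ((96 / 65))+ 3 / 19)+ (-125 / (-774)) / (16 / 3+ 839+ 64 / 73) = 1993377216511 / 53232085984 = 37.45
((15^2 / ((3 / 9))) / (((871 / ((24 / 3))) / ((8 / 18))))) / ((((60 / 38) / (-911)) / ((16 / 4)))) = -5538880 / 871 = -6359.22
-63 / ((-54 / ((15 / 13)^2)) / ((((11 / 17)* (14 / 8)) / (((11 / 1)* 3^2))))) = 1225 / 68952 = 0.02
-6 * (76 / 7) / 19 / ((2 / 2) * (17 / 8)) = -192 / 119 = -1.61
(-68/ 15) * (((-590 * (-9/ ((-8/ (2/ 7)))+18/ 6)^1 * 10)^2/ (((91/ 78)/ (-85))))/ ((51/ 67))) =57153442485000/ 343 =166628112201.17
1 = 1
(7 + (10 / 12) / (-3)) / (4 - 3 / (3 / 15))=-0.61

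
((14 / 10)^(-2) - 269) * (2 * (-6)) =157872 / 49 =3221.88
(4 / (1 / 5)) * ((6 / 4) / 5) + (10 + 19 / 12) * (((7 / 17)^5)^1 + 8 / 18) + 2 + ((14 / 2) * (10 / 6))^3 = 81847565999 / 51114852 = 1601.25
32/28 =8/7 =1.14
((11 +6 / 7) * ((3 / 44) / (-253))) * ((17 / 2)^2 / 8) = -71961 / 2493568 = -0.03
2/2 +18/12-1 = 3/2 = 1.50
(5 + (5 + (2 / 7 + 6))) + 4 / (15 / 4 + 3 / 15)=9566 / 553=17.30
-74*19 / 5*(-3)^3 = 37962 / 5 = 7592.40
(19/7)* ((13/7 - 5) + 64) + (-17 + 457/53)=407226/2597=156.81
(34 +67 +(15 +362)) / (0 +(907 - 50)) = 478 / 857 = 0.56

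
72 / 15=24 / 5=4.80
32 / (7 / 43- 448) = -1376 / 19257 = -0.07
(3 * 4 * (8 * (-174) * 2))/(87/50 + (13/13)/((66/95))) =-27561600/2623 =-10507.66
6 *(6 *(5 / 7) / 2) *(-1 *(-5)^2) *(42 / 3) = -4500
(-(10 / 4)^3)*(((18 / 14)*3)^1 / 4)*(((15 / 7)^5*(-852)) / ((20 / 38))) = 2074403671875 / 1882384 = 1102008.77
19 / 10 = 1.90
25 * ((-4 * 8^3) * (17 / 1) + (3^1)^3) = -869725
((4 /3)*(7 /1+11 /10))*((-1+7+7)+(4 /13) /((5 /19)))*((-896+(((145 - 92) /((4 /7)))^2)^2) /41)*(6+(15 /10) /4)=4805227417060917 /2728960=1760827354.40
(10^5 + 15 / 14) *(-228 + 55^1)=-242202595 / 14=-17300185.36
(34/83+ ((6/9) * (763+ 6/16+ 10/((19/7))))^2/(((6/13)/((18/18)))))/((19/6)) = 14667858538007/81978768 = 178922.65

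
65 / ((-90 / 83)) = -1079 / 18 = -59.94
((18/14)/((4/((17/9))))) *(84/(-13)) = -51/13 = -3.92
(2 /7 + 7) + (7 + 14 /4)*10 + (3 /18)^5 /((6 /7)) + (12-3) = 39610993 /326592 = 121.29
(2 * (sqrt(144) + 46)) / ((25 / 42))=4872 / 25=194.88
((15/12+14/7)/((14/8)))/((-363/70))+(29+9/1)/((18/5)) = 11105/1089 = 10.20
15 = 15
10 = 10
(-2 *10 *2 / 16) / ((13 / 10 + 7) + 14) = -25 / 223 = -0.11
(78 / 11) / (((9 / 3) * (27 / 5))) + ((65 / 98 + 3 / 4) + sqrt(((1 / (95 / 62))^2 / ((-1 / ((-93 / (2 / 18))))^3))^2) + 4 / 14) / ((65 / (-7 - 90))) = -12727526511871398973 / 34148614500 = -372709894.62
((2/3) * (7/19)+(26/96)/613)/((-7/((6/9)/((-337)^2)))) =-45853/222220008024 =-0.00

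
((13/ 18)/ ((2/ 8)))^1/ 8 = 13/ 36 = 0.36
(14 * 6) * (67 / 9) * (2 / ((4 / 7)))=6566 / 3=2188.67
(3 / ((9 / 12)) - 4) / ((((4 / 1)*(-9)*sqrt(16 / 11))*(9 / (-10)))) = 0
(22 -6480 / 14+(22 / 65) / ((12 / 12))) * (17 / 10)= -1703706 / 2275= -748.88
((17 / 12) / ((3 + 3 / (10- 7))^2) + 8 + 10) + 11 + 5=6545 / 192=34.09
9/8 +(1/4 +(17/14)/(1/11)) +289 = 17009/56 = 303.73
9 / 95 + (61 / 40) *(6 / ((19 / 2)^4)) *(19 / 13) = 0.10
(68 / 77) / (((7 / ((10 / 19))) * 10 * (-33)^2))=68 / 11152449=0.00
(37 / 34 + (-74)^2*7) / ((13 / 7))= 9123275 / 442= 20640.89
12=12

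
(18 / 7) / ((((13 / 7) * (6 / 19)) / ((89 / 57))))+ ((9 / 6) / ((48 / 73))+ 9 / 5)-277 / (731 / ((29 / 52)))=16293579 / 1520480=10.72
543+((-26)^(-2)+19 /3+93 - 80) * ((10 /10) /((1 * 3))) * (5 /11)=36535787 /66924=545.93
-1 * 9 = -9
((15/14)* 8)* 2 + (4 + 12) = 232/7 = 33.14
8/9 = 0.89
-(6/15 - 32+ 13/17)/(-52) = -2621/4420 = -0.59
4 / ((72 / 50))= 25 / 9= 2.78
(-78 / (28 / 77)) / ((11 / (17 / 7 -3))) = 78 / 7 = 11.14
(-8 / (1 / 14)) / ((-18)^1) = 56 / 9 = 6.22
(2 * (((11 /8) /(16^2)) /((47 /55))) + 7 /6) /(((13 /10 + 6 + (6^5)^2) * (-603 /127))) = -0.00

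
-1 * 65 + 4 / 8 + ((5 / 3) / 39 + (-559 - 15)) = -149399 / 234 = -638.46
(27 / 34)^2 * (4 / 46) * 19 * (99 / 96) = 457083 / 425408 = 1.07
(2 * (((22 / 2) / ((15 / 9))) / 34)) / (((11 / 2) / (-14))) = -84 / 85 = -0.99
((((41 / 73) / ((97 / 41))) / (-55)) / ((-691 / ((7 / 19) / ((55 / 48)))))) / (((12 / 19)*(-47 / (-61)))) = 2871148 / 695658151925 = 0.00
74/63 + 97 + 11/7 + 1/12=25157/252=99.83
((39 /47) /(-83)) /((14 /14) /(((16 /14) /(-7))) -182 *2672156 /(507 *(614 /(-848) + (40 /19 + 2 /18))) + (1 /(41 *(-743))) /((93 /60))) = 1444021504536 /92843841126349380481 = 0.00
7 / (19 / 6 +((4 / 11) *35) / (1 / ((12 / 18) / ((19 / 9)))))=8778 / 9011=0.97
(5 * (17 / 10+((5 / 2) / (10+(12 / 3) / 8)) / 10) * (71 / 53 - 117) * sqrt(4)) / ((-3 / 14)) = 9304.23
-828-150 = -978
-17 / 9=-1.89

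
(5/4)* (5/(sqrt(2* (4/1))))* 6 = 75* sqrt(2)/8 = 13.26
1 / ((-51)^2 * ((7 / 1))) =1 / 18207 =0.00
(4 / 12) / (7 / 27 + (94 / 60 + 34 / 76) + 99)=855 / 259766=0.00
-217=-217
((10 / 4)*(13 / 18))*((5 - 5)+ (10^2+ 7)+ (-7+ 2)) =1105 / 6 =184.17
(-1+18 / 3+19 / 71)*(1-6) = -1870 / 71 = -26.34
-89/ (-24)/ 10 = 89/ 240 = 0.37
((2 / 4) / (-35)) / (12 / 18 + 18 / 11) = -0.01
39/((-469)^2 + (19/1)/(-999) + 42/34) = 662337/3735618319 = 0.00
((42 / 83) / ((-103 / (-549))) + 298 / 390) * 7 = 40390777 / 1667055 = 24.23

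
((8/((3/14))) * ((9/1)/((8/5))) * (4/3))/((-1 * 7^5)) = -0.02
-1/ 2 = -0.50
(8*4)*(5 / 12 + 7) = 712 / 3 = 237.33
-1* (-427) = 427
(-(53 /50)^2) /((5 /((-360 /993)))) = 16854 /206875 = 0.08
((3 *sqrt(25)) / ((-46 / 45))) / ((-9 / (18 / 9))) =75 / 23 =3.26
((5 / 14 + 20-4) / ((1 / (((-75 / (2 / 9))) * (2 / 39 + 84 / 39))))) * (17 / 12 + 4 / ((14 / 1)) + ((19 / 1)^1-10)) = -663933975 / 5096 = -130285.32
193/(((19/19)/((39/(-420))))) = -2509/140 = -17.92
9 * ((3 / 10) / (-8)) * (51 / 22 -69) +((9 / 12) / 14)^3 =217375677 / 9658880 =22.51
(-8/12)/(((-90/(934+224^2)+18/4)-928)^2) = -208978568/267342782403675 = -0.00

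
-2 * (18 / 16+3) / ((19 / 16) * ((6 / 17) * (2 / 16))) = -157.47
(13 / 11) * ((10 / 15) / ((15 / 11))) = 26 / 45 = 0.58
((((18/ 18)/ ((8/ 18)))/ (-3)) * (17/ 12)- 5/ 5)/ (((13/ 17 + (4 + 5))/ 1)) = -561/ 2656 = -0.21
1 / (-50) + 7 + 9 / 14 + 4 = 2034 / 175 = 11.62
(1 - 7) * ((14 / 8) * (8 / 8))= -21 / 2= -10.50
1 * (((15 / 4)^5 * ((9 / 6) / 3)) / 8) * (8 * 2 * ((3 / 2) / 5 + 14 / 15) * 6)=5619375 / 1024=5487.67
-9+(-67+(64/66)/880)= -137938/1815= -76.00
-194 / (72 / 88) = -2134 / 9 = -237.11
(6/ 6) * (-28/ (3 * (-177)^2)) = -0.00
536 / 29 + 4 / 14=3810 / 203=18.77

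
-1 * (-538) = 538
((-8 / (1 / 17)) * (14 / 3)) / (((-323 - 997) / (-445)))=-213.96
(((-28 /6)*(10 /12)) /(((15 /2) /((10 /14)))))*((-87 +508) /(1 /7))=-29470 /27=-1091.48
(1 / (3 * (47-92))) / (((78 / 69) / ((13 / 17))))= -23 / 4590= -0.01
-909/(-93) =303/31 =9.77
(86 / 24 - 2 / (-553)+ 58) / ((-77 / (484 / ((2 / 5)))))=-22478005 / 23226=-967.79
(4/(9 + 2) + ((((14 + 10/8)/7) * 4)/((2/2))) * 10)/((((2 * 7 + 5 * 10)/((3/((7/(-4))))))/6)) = -30321/2156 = -14.06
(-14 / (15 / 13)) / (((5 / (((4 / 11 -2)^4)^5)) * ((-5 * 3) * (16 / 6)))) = 96674124641003592822816768 / 84093749366570001150125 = 1149.60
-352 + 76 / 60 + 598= 3709 / 15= 247.27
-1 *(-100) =100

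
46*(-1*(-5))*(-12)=-2760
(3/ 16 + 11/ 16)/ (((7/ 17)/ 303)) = 5151/ 8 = 643.88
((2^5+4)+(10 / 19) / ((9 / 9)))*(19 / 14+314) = 1532005 / 133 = 11518.83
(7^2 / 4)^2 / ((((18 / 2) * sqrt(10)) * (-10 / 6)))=-2401 * sqrt(10) / 2400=-3.16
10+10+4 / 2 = 22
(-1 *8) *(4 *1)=-32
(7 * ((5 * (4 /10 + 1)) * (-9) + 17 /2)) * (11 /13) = -8393 /26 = -322.81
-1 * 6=-6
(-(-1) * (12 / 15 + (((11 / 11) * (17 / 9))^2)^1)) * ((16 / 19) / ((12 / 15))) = 7076 / 1539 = 4.60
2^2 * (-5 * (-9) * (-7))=-1260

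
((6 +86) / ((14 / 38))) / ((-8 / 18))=-3933 / 7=-561.86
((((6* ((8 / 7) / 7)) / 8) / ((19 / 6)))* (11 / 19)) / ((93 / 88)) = 11616 / 548359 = 0.02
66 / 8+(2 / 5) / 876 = 36137 / 4380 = 8.25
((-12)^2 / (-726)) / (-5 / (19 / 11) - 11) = 0.01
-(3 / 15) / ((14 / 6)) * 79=-237 / 35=-6.77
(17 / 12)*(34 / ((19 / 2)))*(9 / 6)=289 / 38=7.61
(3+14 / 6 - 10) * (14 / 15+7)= -1666 / 45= -37.02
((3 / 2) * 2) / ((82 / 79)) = 2.89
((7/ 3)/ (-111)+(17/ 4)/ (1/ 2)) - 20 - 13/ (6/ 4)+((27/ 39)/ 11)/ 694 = -333575674/ 16523793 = -20.19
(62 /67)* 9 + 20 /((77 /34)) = 88526 /5159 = 17.16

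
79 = 79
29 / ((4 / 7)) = 203 / 4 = 50.75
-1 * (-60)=60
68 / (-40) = -17 / 10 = -1.70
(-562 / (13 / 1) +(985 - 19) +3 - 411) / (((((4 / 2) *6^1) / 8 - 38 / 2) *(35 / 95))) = -36328 / 455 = -79.84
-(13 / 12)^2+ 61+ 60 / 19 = 172325 / 2736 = 62.98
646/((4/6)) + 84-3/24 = 8423/8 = 1052.88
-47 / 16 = -2.94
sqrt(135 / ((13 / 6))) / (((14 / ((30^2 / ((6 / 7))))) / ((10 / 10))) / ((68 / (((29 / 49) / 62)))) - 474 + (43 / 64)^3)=-4569307545600 * sqrt(130) / 3126450772337789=-0.02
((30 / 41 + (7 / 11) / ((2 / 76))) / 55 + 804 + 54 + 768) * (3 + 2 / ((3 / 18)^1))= 121032498 / 4961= 24396.79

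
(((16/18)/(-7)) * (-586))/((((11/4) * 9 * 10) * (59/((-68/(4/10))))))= -0.87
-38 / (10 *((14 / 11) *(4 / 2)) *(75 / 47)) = -9823 / 10500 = -0.94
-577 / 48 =-12.02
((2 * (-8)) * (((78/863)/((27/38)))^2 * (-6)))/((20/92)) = 7.15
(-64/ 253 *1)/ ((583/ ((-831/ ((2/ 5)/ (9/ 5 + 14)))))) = 2100768/ 147499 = 14.24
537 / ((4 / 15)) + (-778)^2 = 2429191 / 4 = 607297.75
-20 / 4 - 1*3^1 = -8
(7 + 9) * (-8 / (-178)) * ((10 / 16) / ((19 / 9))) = 0.21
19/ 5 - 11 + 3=-21/ 5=-4.20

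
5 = 5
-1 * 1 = -1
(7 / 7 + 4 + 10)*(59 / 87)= 295 / 29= 10.17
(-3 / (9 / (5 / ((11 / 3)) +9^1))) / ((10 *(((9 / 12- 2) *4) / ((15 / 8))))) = 57 / 440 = 0.13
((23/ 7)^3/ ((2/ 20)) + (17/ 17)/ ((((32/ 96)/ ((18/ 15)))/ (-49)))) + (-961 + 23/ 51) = -68417396/ 87465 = -782.23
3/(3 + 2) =3/5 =0.60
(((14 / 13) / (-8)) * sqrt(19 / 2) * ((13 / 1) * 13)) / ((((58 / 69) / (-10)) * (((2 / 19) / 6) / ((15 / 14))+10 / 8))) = 26842725 * sqrt(38) / 251198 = 658.72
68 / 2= 34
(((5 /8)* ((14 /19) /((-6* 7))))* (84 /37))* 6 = -105 /703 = -0.15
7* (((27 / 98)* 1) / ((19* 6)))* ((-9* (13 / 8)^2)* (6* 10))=-205335 / 8512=-24.12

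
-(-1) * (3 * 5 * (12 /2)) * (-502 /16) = -11295 /4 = -2823.75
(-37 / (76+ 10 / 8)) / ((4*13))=-37 / 4017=-0.01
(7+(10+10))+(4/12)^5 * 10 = 6571/243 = 27.04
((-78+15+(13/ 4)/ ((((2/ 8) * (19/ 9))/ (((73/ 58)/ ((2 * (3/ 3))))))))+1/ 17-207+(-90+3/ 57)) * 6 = -40017321/ 18734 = -2136.08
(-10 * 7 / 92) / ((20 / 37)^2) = -9583 / 3680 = -2.60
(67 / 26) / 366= 67 / 9516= 0.01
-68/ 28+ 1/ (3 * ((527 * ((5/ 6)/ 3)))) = -44753/ 18445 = -2.43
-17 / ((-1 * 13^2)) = 17 / 169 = 0.10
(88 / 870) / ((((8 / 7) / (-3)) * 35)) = -11 / 1450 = -0.01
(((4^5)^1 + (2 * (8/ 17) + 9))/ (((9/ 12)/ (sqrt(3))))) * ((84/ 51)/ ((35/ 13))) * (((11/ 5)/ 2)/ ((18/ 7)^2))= 3041038 * sqrt(3)/ 21675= 243.01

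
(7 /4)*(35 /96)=245 /384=0.64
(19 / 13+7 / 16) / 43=395 / 8944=0.04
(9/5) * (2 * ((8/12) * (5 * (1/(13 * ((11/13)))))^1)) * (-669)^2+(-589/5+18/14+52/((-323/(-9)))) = 60701816306/124355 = 488133.30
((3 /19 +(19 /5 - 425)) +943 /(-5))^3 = -194265499151296 /857375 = -226581716.46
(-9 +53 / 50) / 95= -397 / 4750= -0.08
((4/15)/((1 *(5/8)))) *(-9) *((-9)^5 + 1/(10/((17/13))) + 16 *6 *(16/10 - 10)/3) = 370142256/1625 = 227779.85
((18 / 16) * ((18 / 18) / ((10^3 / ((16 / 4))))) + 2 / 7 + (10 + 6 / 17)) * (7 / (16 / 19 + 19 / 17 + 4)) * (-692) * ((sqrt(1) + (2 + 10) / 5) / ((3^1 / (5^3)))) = -47181824803 / 38500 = -1225501.94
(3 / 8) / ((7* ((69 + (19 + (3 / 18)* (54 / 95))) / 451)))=128535 / 468664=0.27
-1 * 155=-155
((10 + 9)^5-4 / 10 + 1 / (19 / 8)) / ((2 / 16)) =1881835256 / 95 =19808792.17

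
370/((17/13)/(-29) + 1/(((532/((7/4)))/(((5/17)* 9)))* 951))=-228520329440/27844697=-8206.96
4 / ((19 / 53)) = 212 / 19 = 11.16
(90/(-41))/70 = -9/287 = -0.03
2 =2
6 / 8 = 0.75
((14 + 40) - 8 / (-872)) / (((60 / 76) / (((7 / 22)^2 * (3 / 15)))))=5480797 / 3956700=1.39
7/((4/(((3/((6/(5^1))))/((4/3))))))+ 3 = 201/32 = 6.28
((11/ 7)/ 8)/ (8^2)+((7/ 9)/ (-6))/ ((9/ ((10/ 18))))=-38663/ 7838208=-0.00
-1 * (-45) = 45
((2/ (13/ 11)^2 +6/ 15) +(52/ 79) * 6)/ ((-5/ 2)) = -771864/ 333775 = -2.31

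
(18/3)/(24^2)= 0.01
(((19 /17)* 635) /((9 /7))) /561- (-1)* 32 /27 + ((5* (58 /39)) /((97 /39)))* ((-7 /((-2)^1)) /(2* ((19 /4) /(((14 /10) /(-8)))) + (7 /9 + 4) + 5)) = 5016772291 /2593949556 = 1.93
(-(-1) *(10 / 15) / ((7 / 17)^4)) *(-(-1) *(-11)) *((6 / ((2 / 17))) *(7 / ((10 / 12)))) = -187421124 / 1715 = -109283.45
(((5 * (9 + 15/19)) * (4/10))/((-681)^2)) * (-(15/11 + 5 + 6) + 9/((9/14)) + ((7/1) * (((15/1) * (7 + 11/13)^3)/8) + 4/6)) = 57015533188/212946529653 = 0.27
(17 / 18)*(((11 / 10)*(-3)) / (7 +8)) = -187 / 900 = -0.21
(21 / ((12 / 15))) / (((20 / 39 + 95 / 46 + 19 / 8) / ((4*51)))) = 38427480 / 35543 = 1081.15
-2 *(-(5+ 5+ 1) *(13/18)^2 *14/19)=13013/1539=8.46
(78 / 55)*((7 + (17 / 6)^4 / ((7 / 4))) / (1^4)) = 1292161 / 20790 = 62.15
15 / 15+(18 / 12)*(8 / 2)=7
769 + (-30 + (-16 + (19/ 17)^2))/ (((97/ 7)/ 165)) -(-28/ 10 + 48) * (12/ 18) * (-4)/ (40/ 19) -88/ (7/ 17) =1172688364/ 14717325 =79.68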